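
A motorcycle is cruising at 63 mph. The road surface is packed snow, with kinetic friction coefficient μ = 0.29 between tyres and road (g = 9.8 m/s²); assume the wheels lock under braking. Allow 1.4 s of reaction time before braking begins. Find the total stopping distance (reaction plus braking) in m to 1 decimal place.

Total stopping distance ≈ 179.0 m

63 mph × 0.44704 = 28.1635 m/s.
a = μg = 0.29 × 9.8 = 2.842 m/s².
Reaction distance = v·t_r = 28.1635 × 1.4 = 39.429 m.
Braking distance = v²/(2a) = 28.1635² / (2 × 2.842) = 793.183 / 5.684 = 139.547 m.
Total = 39.429 + 139.547 = 178.976 m.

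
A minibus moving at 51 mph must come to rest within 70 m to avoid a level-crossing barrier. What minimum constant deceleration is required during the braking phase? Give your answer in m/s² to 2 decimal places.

51 mph × 0.44704 = 22.7990 m/s.
v² = 2a·d ⇒ a = v²/(2d) = 22.7990² / (2 × 70.000) = 519.794 / 140.000 = 3.7128 m/s².

Required deceleration ≈ 3.71 m/s²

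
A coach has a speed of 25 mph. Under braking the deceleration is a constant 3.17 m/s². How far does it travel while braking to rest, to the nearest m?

25 mph × 0.44704 = 11.1760 m/s.
Braking distance = v²/(2a) = 11.1760² / (2 × 3.170) = 124.903 / 6.340 = 19.701 m.

Braking distance ≈ 20 m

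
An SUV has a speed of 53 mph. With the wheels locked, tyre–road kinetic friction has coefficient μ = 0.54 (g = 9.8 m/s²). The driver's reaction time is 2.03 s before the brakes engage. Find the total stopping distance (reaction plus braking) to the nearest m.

Total stopping distance ≈ 101 m

53 mph × 0.44704 = 23.6931 m/s.
a = μg = 0.54 × 9.8 = 5.292 m/s².
Reaction distance = v·t_r = 23.6931 × 2.03 = 48.097 m.
Braking distance = v²/(2a) = 23.6931² / (2 × 5.292) = 561.363 / 10.584 = 53.039 m.
Total = 48.097 + 53.039 = 101.136 m.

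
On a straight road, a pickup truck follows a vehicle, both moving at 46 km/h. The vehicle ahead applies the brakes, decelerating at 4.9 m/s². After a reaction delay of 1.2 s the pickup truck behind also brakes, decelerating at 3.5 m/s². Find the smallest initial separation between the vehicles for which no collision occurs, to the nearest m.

46 km/h ÷ 3.6 = 12.7778 m/s.
Leader travels v²/(2a_L) = 163.272 / 9.800 = 16.660 m before stopping.
Follower covers v·t_r = 12.7778 × 1.2 = 15.333 m while reacting, then v²/(2a_F) = 163.272 / 7.000 = 23.325 m while braking, for a total of 15.333 + 23.325 = 38.658 m.
Since a_F ≤ a_L and the follower starts braking later, the follower is never slower than the leader, so the closest approach is when both have stopped.
Minimum gap = 38.658 − 16.660 = 21.998 m.

Minimum gap ≈ 22 m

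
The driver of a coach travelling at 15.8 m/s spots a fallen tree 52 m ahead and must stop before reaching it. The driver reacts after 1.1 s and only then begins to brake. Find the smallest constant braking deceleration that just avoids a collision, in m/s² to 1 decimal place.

Required deceleration ≈ 3.6 m/s²

Distance covered during reaction = 15.8000 × 1.1 = 17.380 m.
Distance available for braking: 52 − 17.380 = 34.620 m.
v² = 2a·d ⇒ a = v²/(2d) = 15.8000² / (2 × 34.620) = 249.640 / 69.240 = 3.6054 m/s².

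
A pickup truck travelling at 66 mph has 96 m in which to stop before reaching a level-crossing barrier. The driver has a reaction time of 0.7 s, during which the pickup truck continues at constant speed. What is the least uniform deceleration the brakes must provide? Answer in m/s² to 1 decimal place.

Required deceleration ≈ 5.8 m/s²

66 mph × 0.44704 = 29.5046 m/s.
Distance covered during reaction = 29.5046 × 0.7 = 20.653 m.
Distance available for braking: 96 − 20.653 = 75.347 m.
v² = 2a·d ⇒ a = v²/(2d) = 29.5046² / (2 × 75.347) = 870.521 / 150.694 = 5.7767 m/s².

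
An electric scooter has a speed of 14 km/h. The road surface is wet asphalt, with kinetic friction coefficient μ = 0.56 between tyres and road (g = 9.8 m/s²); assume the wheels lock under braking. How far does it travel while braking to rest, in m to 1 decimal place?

14 km/h ÷ 3.6 = 3.8889 m/s.
a = μg = 0.56 × 9.8 = 5.488 m/s².
Braking distance = v²/(2a) = 3.8889² / (2 × 5.488) = 15.124 / 10.976 = 1.378 m.

Braking distance ≈ 1.4 m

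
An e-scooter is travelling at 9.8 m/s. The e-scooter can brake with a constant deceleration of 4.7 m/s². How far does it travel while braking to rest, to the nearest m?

Braking distance = v²/(2a) = 9.8000² / (2 × 4.700) = 96.040 / 9.400 = 10.217 m.

Braking distance ≈ 10 m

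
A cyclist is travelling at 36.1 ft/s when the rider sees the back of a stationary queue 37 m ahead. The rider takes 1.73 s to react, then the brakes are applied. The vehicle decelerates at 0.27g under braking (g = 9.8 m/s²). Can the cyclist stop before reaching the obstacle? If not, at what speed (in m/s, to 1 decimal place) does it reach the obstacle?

36.1 ft/s × 0.3048 = 11.0033 m/s.
a = 0.27 × 9.8 = 2.646 m/s².
Reaction distance = 11.0033 × 1.73 = 19.036 m.
Braking distance needed to stop: v²/(2a) = 121.073 / 5.292 = 22.878 m, so total needed = 19.036 + 22.878 = 41.914 m > 37 m — it cannot stop.
Distance remaining when braking begins: 37 − 19.036 = 17.964 m.
v² = v₀² − 2a·d = 121.073 − 2 × 2.646 × 17.964 = 26.008 m²/s².
v = √26.008 = 5.100 m/s.

No — it strikes the obstacle at 5.1 m/s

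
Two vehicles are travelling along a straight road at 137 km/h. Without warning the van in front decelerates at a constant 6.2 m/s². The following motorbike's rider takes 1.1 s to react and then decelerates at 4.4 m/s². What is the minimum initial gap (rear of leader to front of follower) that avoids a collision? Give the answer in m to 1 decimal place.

137 km/h ÷ 3.6 = 38.0556 m/s.
Leader travels v²/(2a_L) = 1448.229 / 12.400 = 116.793 m before stopping.
Follower covers v·t_r = 38.0556 × 1.1 = 41.861 m while reacting, then v²/(2a_F) = 1448.229 / 8.800 = 164.571 m while braking, for a total of 41.861 + 164.571 = 206.432 m.
Since a_F ≤ a_L and the follower starts braking later, the follower is never slower than the leader, so the closest approach is when both have stopped.
Minimum gap = 206.432 − 116.793 = 89.639 m.

Minimum gap ≈ 89.6 m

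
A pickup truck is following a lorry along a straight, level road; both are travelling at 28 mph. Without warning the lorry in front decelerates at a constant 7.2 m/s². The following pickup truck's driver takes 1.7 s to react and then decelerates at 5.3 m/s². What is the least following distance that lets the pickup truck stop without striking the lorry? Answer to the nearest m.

Minimum gap ≈ 25 m

28 mph × 0.44704 = 12.5171 m/s.
Leader travels v²/(2a_L) = 156.678 / 14.400 = 10.880 m before stopping.
Follower covers v·t_r = 12.5171 × 1.7 = 21.279 m while reacting, then v²/(2a_F) = 156.678 / 10.600 = 14.781 m while braking, for a total of 21.279 + 14.781 = 36.060 m.
Since a_F ≤ a_L and the follower starts braking later, the follower is never slower than the leader, so the closest approach is when both have stopped.
Minimum gap = 36.060 − 10.880 = 25.180 m.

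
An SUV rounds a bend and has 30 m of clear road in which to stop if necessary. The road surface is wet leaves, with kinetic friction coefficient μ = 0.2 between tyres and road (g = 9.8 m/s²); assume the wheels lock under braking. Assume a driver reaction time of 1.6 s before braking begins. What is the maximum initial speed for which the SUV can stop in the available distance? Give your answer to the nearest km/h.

Maximum speed ≈ 29 km/h

a = μg = 0.2 × 9.8 = 1.960 m/s².
Stopping distance: v·t_r + v²/(2a) = 30 with t_r = 1.6 s and a = 1.960 m/s².
So v² + 6.272 v − 117.60 = 0.
Positive root: v = −a·t_r + √((a·t_r)² + 2a·d) = −3.136 + √(9.834 + 117.60) = 8.1527 m/s.
8.1527 m/s × 3.6 = 29.350 km/h.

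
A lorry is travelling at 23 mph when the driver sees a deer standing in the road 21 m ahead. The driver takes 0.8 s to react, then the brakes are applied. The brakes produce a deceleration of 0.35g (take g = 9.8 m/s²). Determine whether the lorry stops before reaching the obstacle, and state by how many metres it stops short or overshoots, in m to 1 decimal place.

23 mph × 0.44704 = 10.2819 m/s.
a = 0.35 × 9.8 = 3.430 m/s².
Reaction distance = 10.2819 × 0.8 = 8.226 m.
Braking distance = v²/(2a) = 105.717 / 6.860 = 15.411 m.
Total stopping distance = 8.226 + 15.411 = 23.637 m, vs 21 m available — it cannot stop in time and overshoots by 23.637 − 21 = 2.637 m.

No — it overshoots by 2.6 m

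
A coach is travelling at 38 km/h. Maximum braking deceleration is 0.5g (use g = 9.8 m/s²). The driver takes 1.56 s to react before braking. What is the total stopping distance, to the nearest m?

38 km/h ÷ 3.6 = 10.5556 m/s.
a = 0.5 × 9.8 = 4.900 m/s².
Reaction distance = v·t_r = 10.5556 × 1.56 = 16.467 m.
Braking distance = v²/(2a) = 10.5556² / (2 × 4.900) = 111.421 / 9.800 = 11.369 m.
Total = 16.467 + 11.369 = 27.836 m.

Total stopping distance ≈ 28 m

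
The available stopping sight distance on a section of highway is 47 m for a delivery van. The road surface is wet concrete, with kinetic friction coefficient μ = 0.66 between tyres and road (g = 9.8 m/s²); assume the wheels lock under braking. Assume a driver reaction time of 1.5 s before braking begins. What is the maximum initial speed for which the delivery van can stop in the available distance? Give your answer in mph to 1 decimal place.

Maximum speed ≈ 37.6 mph

a = μg = 0.66 × 9.8 = 6.468 m/s².
Stopping distance: v·t_r + v²/(2a) = 47 with t_r = 1.5 s and a = 6.468 m/s².
So v² + 19.404 v − 607.99 = 0.
Positive root: v = −a·t_r + √((a·t_r)² + 2a·d) = −9.702 + √(94.129 + 607.99) = 16.7955 m/s.
16.7955 m/s ÷ 0.44704 = 37.570 mph.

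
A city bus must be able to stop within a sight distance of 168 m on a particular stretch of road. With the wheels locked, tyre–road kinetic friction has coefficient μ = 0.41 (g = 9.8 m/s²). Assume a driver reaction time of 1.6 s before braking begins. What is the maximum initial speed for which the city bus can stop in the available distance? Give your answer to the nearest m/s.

Maximum speed ≈ 31 m/s

a = μg = 0.41 × 9.8 = 4.018 m/s².
Stopping distance: v·t_r + v²/(2a) = 168 with t_r = 1.6 s and a = 4.018 m/s².
So v² + 12.858 v − 1350.05 = 0.
Positive root: v = −a·t_r + √((a·t_r)² + 2a·d) = −6.429 + √(41.332 + 1350.05) = 30.8722 m/s.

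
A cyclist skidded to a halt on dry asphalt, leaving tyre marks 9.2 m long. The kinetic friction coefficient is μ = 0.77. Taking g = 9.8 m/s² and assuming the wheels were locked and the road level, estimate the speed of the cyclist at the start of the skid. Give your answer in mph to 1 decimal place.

Initial speed ≈ 26.4 mph

Deceleration a = μg = 0.77 × 9.8 = 7.546 m/s².
v = √(2a·d) = √(2 × 7.546 × 9.2) = √138.846 = 11.7833 m/s.
= 11.7833 ÷ 0.44704 = 26.358 mph.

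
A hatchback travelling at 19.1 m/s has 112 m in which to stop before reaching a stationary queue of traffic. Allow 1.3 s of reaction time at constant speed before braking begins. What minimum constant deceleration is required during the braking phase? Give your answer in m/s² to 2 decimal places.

Distance covered during reaction = 19.1000 × 1.3 = 24.830 m.
Distance available for braking: 112 − 24.830 = 87.170 m.
v² = 2a·d ⇒ a = v²/(2d) = 19.1000² / (2 × 87.170) = 364.810 / 174.340 = 2.0925 m/s².

Required deceleration ≈ 2.09 m/s²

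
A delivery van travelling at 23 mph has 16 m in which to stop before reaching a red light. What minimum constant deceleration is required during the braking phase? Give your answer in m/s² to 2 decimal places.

23 mph × 0.44704 = 10.2819 m/s.
v² = 2a·d ⇒ a = v²/(2d) = 10.2819² / (2 × 16.000) = 105.717 / 32.000 = 3.3037 m/s².

Required deceleration ≈ 3.30 m/s²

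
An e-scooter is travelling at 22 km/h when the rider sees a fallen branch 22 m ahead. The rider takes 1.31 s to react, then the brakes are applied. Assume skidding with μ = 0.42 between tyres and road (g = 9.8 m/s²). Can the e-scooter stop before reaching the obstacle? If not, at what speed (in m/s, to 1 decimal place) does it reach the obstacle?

Yes — it stops about 9.5 m short of the obstacle, so it never reaches it

22 km/h ÷ 3.6 = 6.1111 m/s.
a = μg = 0.42 × 9.8 = 4.116 m/s².
Reaction distance = 6.1111 × 1.31 = 8.006 m.
Braking distance = v²/(2a) = 37.346 / 8.232 = 4.537 m.
Total stopping distance = 8.006 + 4.537 = 12.543 m, vs 22 m available — it stops with 22 − 12.543 = 9.457 m to spare.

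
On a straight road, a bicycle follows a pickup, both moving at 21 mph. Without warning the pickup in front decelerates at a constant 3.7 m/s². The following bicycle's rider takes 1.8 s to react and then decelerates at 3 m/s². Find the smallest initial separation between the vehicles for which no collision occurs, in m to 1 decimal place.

21 mph × 0.44704 = 9.3878 m/s.
Leader travels v²/(2a_L) = 88.131 / 7.400 = 11.910 m before stopping.
Follower covers v·t_r = 9.3878 × 1.8 = 16.898 m while reacting, then v²/(2a_F) = 88.131 / 6.000 = 14.688 m while braking, for a total of 16.898 + 14.688 = 31.586 m.
Since a_F ≤ a_L and the follower starts braking later, the follower is never slower than the leader, so the closest approach is when both have stopped.
Minimum gap = 31.586 − 11.910 = 19.676 m.

Minimum gap ≈ 19.7 m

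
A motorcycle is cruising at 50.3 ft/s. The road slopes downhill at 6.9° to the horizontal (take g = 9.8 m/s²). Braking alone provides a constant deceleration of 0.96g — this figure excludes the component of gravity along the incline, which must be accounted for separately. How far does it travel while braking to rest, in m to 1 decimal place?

Braking distance ≈ 14.3 m

50.3 ft/s × 0.3048 = 15.3314 m/s.
a = 0.96 × 9.8 = 9.408 m/s².
Gravity along the downhill slope reduces the braking deceleration: a_eff = 9.408 − 9.8·sin 6.9° = 9.408 − 1.177 = 8.231 m/s².
Braking distance = v²/(2a) = 15.3314² / (2 × 8.231) = 235.052 / 16.462 = 14.278 m.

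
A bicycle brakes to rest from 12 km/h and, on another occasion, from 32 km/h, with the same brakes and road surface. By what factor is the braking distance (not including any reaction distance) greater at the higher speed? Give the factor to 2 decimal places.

Factor ≈ 7.11

Braking distance d = v²/(2a), so with a fixed, d ∝ v².
Factor = (32/12)² = 2.6667² = 7.1113.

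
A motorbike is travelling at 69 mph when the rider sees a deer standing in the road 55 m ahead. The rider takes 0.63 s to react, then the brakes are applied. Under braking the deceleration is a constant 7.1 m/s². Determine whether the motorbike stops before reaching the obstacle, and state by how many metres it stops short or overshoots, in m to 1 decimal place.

No — it overshoots by 31.4 m

69 mph × 0.44704 = 30.8458 m/s.
Reaction distance = 30.8458 × 0.63 = 19.433 m.
Braking distance = v²/(2a) = 951.463 / 14.200 = 67.004 m.
Total stopping distance = 19.433 + 67.004 = 86.437 m, vs 55 m available — it cannot stop in time and overshoots by 86.437 − 55 = 31.437 m.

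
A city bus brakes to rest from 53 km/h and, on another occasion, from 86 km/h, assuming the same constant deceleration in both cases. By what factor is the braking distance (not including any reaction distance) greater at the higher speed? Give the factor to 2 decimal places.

Braking distance d = v²/(2a), so with a fixed, d ∝ v².
Factor = (86/53)² = 1.6226² = 2.6328.

Factor ≈ 2.63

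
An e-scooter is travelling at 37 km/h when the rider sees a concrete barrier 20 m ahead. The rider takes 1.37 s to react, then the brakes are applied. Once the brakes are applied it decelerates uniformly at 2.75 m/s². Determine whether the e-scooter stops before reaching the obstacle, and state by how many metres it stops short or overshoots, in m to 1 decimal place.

No — it overshoots by 13.3 m

37 km/h ÷ 3.6 = 10.2778 m/s.
Reaction distance = 10.2778 × 1.37 = 14.081 m.
Braking distance = v²/(2a) = 105.633 / 5.500 = 19.206 m.
Total stopping distance = 14.081 + 19.206 = 33.287 m, vs 20 m available — it cannot stop in time and overshoots by 33.287 − 20 = 13.287 m.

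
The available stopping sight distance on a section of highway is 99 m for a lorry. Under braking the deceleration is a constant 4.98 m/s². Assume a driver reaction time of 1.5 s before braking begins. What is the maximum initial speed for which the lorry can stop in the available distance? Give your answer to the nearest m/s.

Maximum speed ≈ 25 m/s

Stopping distance: v·t_r + v²/(2a) = 99 with t_r = 1.5 s and a = 4.980 m/s².
So v² + 14.940 v − 986.04 = 0.
Positive root: v = −a·t_r + √((a·t_r)² + 2a·d) = −7.470 + √(55.801 + 986.04) = 24.8076 m/s.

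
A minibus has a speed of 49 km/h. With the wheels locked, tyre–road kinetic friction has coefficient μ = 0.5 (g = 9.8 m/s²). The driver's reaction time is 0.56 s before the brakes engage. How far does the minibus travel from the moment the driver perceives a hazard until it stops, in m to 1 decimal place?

Total stopping distance ≈ 26.5 m

49 km/h ÷ 3.6 = 13.6111 m/s.
a = μg = 0.5 × 9.8 = 4.900 m/s².
Reaction distance = v·t_r = 13.6111 × 0.56 = 7.622 m.
Braking distance = v²/(2a) = 13.6111² / (2 × 4.900) = 185.262 / 9.800 = 18.904 m.
Total = 7.622 + 18.904 = 26.526 m.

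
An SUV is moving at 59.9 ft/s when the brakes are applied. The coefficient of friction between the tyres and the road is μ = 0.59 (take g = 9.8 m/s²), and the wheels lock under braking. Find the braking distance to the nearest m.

Braking distance ≈ 29 m

59.9 ft/s × 0.3048 = 18.2575 m/s.
a = μg = 0.59 × 9.8 = 5.782 m/s².
Braking distance = v²/(2a) = 18.2575² / (2 × 5.782) = 333.336 / 11.564 = 28.825 m.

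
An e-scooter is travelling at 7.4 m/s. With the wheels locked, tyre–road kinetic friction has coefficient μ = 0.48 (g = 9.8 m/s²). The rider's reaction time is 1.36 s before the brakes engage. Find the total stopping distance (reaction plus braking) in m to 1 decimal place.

Total stopping distance ≈ 15.9 m

a = μg = 0.48 × 9.8 = 4.704 m/s².
Reaction distance = v·t_r = 7.4000 × 1.36 = 10.064 m.
Braking distance = v²/(2a) = 7.4000² / (2 × 4.704) = 54.760 / 9.408 = 5.821 m.
Total = 10.064 + 5.821 = 15.885 m.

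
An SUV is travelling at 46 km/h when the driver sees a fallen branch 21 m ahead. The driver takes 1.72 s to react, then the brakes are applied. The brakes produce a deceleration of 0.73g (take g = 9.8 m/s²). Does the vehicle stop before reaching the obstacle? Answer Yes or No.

No

46 km/h ÷ 3.6 = 12.7778 m/s.
a = 0.73 × 9.8 = 7.154 m/s².
Reaction distance = 12.7778 × 1.72 = 21.978 m.
Braking distance = v²/(2a) = 163.272 / 14.308 = 11.411 m.
Total stopping distance = 21.978 + 11.411 = 33.389 m, vs 21 m available — it cannot stop in time and overshoots by 33.389 − 21 = 12.389 m.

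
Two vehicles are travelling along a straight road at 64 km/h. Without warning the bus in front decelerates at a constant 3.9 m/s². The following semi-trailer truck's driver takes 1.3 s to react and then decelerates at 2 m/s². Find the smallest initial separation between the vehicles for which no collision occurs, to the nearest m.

Minimum gap ≈ 62 m

64 km/h ÷ 3.6 = 17.7778 m/s.
Leader travels v²/(2a_L) = 316.050 / 7.800 = 40.519 m before stopping.
Follower covers v·t_r = 17.7778 × 1.3 = 23.111 m while reacting, then v²/(2a_F) = 316.050 / 4.000 = 79.013 m while braking, for a total of 23.111 + 79.013 = 102.124 m.
Since a_F ≤ a_L and the follower starts braking later, the follower is never slower than the leader, so the closest approach is when both have stopped.
Minimum gap = 102.124 − 40.519 = 61.605 m.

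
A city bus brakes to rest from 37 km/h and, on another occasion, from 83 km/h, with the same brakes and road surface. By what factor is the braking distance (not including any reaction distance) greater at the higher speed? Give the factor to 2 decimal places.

Braking distance d = v²/(2a), so with a fixed, d ∝ v².
Factor = (83/37)² = 2.2432² = 5.0319.

Factor ≈ 5.03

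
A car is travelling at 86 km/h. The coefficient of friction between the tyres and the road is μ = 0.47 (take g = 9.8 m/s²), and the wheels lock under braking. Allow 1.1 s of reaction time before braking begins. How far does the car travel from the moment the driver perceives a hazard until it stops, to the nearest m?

86 km/h ÷ 3.6 = 23.8889 m/s.
a = μg = 0.47 × 9.8 = 4.606 m/s².
Reaction distance = v·t_r = 23.8889 × 1.1 = 26.278 m.
Braking distance = v²/(2a) = 23.8889² / (2 × 4.606) = 570.680 / 9.212 = 61.950 m.
Total = 26.278 + 61.950 = 88.228 m.

Total stopping distance ≈ 88 m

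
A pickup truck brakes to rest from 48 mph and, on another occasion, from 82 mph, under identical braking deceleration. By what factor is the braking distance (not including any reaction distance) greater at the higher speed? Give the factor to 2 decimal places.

Braking distance d = v²/(2a), so with a fixed, d ∝ v².
Factor = (82/48)² = 1.7083² = 2.9183.

Factor ≈ 2.92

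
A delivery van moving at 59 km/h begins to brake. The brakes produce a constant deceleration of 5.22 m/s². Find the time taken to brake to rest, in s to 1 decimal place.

59 km/h ÷ 3.6 = 16.3889 m/s.
Braking time = v/a = 16.3889 / 5.220 = 3.140 s.

Braking time ≈ 3.1 s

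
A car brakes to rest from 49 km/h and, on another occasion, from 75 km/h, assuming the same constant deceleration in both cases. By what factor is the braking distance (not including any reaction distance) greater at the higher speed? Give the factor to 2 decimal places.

Factor ≈ 2.34

Braking distance d = v²/(2a), so with a fixed, d ∝ v².
Factor = (75/49)² = 1.5306² = 2.3427.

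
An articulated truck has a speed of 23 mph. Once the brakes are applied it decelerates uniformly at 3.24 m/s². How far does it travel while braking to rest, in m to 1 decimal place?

Braking distance ≈ 16.3 m

23 mph × 0.44704 = 10.2819 m/s.
Braking distance = v²/(2a) = 10.2819² / (2 × 3.240) = 105.717 / 6.480 = 16.314 m.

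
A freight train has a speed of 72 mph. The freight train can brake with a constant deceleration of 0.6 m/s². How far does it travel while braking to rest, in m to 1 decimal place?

Braking distance ≈ 863.3 m

72 mph × 0.44704 = 32.1869 m/s.
Braking distance = v²/(2a) = 32.1869² / (2 × 0.600) = 1035.997 / 1.200 = 863.331 m.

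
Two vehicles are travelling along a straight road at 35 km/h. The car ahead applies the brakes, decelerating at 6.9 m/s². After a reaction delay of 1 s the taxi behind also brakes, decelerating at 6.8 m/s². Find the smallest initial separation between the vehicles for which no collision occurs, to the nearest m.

35 km/h ÷ 3.6 = 9.7222 m/s.
Leader travels v²/(2a_L) = 94.521 / 13.800 = 6.849 m before stopping.
Follower covers v·t_r = 9.7222 × 1 = 9.722 m while reacting, then v²/(2a_F) = 94.521 / 13.600 = 6.950 m while braking, for a total of 9.722 + 6.950 = 16.672 m.
Since a_F ≤ a_L and the follower starts braking later, the follower is never slower than the leader, so the closest approach is when both have stopped.
Minimum gap = 16.672 − 6.849 = 9.823 m.

Minimum gap ≈ 10 m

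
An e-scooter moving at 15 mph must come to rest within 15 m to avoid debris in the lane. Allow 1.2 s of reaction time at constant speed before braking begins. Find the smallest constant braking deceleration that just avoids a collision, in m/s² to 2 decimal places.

Required deceleration ≈ 3.23 m/s²

15 mph × 0.44704 = 6.7056 m/s.
Distance covered during reaction = 6.7056 × 1.2 = 8.047 m.
Distance available for braking: 15 − 8.047 = 6.953 m.
v² = 2a·d ⇒ a = v²/(2d) = 6.7056² / (2 × 6.953) = 44.965 / 13.906 = 3.2335 m/s².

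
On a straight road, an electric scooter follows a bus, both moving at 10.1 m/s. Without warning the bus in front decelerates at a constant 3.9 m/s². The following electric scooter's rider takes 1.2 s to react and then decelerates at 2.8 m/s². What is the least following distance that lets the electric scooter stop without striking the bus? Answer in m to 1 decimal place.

Minimum gap ≈ 17.3 m

Leader travels v²/(2a_L) = 102.010 / 7.800 = 13.078 m before stopping.
Follower covers v·t_r = 10.1000 × 1.2 = 12.120 m while reacting, then v²/(2a_F) = 102.010 / 5.600 = 18.216 m while braking, for a total of 12.120 + 18.216 = 30.336 m.
Since a_F ≤ a_L and the follower starts braking later, the follower is never slower than the leader, so the closest approach is when both have stopped.
Minimum gap = 30.336 − 13.078 = 17.258 m.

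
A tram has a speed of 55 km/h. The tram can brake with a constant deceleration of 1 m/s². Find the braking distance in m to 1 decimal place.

55 km/h ÷ 3.6 = 15.2778 m/s.
Braking distance = v²/(2a) = 15.2778² / (2 × 1.000) = 233.411 / 2.000 = 116.706 m.

Braking distance ≈ 116.7 m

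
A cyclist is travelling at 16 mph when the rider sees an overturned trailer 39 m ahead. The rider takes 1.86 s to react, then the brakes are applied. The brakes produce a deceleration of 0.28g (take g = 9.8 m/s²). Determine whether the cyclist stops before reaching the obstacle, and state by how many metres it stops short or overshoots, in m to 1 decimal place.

Yes — it stops 16.4 m short of the obstacle

16 mph × 0.44704 = 7.1526 m/s.
a = 0.28 × 9.8 = 2.744 m/s².
Reaction distance = 7.1526 × 1.86 = 13.304 m.
Braking distance = v²/(2a) = 51.160 / 5.488 = 9.322 m.
Total stopping distance = 13.304 + 9.322 = 22.626 m, vs 39 m available — it stops with 39 − 22.626 = 16.374 m to spare.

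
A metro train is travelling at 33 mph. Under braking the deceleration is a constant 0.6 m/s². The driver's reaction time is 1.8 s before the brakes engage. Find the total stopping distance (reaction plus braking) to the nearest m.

Total stopping distance ≈ 208 m

33 mph × 0.44704 = 14.7523 m/s.
Reaction distance = v·t_r = 14.7523 × 1.8 = 26.554 m.
Braking distance = v²/(2a) = 14.7523² / (2 × 0.600) = 217.630 / 1.200 = 181.358 m.
Total = 26.554 + 181.358 = 207.912 m.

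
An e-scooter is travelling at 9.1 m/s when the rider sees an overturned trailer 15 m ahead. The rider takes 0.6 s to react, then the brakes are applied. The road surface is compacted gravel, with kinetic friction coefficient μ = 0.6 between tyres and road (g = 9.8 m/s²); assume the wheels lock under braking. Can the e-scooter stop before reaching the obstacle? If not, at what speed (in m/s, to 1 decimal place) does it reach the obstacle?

a = μg = 0.6 × 9.8 = 5.880 m/s².
Reaction distance = 9.1000 × 0.6 = 5.460 m.
Braking distance = v²/(2a) = 82.810 / 11.760 = 7.042 m.
Total stopping distance = 5.460 + 7.042 = 12.502 m, vs 15 m available — it stops with 15 − 12.502 = 2.498 m to spare.

Yes — it stops about 2.5 m short of the obstacle, so it never reaches it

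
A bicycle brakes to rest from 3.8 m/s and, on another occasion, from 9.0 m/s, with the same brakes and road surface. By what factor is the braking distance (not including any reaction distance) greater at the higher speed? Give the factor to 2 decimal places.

Braking distance d = v²/(2a), so with a fixed, d ∝ v².
Factor = (9.0/3.8)² = 2.3684² = 5.6093.

Factor ≈ 5.61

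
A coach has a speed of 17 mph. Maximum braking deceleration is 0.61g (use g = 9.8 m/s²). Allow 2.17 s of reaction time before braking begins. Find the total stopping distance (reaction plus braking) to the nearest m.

Total stopping distance ≈ 21 m

17 mph × 0.44704 = 7.5997 m/s.
a = 0.61 × 9.8 = 5.978 m/s².
Reaction distance = v·t_r = 7.5997 × 2.17 = 16.491 m.
Braking distance = v²/(2a) = 7.5997² / (2 × 5.978) = 57.755 / 11.956 = 4.831 m.
Total = 16.491 + 4.831 = 21.322 m.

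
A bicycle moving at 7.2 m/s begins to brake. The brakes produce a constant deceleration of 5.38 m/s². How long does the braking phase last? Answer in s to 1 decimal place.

Braking time = v/a = 7.2000 / 5.380 = 1.338 s.

Braking time ≈ 1.3 s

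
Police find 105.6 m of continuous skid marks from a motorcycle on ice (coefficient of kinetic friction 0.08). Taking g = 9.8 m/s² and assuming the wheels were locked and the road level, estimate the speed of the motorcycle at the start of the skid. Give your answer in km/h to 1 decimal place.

Initial speed ≈ 46.3 km/h

Deceleration a = μg = 0.08 × 9.8 = 0.784 m/s².
v = √(2a·d) = √(2 × 0.784 × 105.6) = √165.581 = 12.8678 m/s.
= 12.8678 × 3.6 = 46.324 km/h.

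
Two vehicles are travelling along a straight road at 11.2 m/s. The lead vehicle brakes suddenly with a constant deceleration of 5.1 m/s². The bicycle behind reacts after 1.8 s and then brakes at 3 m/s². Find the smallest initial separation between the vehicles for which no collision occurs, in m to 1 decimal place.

Minimum gap ≈ 28.8 m

Leader travels v²/(2a_L) = 125.440 / 10.200 = 12.298 m before stopping.
Follower covers v·t_r = 11.2000 × 1.8 = 20.160 m while reacting, then v²/(2a_F) = 125.440 / 6.000 = 20.907 m while braking, for a total of 20.160 + 20.907 = 41.067 m.
Since a_F ≤ a_L and the follower starts braking later, the follower is never slower than the leader, so the closest approach is when both have stopped.
Minimum gap = 41.067 − 12.298 = 28.769 m.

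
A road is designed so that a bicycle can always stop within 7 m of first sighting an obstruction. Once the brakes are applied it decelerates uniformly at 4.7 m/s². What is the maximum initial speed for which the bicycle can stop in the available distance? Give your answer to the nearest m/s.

Maximum speed ≈ 8 m/s

v²/(2a) = d ⇒ v = √(2 × 4.700 × 7) = √65.80 = 8.1117 m/s.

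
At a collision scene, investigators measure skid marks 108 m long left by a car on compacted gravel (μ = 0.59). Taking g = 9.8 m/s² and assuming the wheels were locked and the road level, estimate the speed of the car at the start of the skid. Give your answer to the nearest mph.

Deceleration a = μg = 0.59 × 9.8 = 5.782 m/s².
v = √(2a·d) = √(2 × 5.782 × 108) = √1248.912 = 35.3399 m/s.
= 35.3399 ÷ 0.44704 = 79.053 mph.

Initial speed ≈ 79 mph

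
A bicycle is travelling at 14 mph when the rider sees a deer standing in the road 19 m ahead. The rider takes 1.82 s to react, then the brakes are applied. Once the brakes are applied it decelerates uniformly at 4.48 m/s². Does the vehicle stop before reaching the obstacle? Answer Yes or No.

14 mph × 0.44704 = 6.2586 m/s.
Reaction distance = 6.2586 × 1.82 = 11.391 m.
Braking distance = v²/(2a) = 39.170 / 8.960 = 4.372 m.
Total stopping distance = 11.391 + 4.372 = 15.763 m, vs 19 m available — it stops with 19 − 15.763 = 3.237 m to spare.

Yes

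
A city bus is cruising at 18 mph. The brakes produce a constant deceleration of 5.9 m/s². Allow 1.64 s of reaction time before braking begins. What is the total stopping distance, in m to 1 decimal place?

Total stopping distance ≈ 18.7 m

18 mph × 0.44704 = 8.0467 m/s.
Reaction distance = v·t_r = 8.0467 × 1.64 = 13.197 m.
Braking distance = v²/(2a) = 8.0467² / (2 × 5.900) = 64.749 / 11.800 = 5.487 m.
Total = 13.197 + 5.487 = 18.684 m.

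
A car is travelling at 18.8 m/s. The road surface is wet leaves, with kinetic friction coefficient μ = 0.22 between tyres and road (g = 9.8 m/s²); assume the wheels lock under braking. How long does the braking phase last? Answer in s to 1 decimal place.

Braking time ≈ 8.7 s

a = μg = 0.22 × 9.8 = 2.156 m/s².
Braking time = v/a = 18.8000 / 2.156 = 8.720 s.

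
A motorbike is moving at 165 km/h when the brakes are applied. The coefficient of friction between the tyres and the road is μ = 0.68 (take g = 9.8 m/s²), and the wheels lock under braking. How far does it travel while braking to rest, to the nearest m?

Braking distance ≈ 158 m

165 km/h ÷ 3.6 = 45.8333 m/s.
a = μg = 0.68 × 9.8 = 6.664 m/s².
Braking distance = v²/(2a) = 45.8333² / (2 × 6.664) = 2100.691 / 13.328 = 157.615 m.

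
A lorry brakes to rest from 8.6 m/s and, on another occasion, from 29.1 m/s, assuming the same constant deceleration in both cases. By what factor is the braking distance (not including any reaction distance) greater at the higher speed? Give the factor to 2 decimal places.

Factor ≈ 11.45

Braking distance d = v²/(2a), so with a fixed, d ∝ v².
Factor = (29.1/8.6)² = 3.3837² = 11.4494.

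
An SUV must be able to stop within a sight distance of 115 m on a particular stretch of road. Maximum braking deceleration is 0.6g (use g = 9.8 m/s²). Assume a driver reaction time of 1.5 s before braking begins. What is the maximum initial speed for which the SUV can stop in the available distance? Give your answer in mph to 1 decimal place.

a = 0.6 × 9.8 = 5.880 m/s².
Stopping distance: v·t_r + v²/(2a) = 115 with t_r = 1.5 s and a = 5.880 m/s².
So v² + 17.640 v − 1352.40 = 0.
Positive root: v = −a·t_r + √((a·t_r)² + 2a·d) = −8.820 + √(77.792 + 1352.40) = 28.9979 m/s.
28.9979 m/s ÷ 0.44704 = 64.866 mph.

Maximum speed ≈ 64.9 mph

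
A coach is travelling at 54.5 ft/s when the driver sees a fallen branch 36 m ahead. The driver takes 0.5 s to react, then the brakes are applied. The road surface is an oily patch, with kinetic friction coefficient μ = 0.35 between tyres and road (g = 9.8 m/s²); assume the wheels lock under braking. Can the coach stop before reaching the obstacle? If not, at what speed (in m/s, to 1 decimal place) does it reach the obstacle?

No — it strikes the obstacle at 9.3 m/s

54.5 ft/s × 0.3048 = 16.6116 m/s.
a = μg = 0.35 × 9.8 = 3.430 m/s².
Reaction distance = 16.6116 × 0.5 = 8.306 m.
Braking distance needed to stop: v²/(2a) = 275.945 / 6.860 = 40.225 m, so total needed = 8.306 + 40.225 = 48.531 m > 36 m — it cannot stop.
Distance remaining when braking begins: 36 − 8.306 = 27.694 m.
v² = v₀² − 2a·d = 275.945 − 2 × 3.430 × 27.694 = 85.964 m²/s².
v = √85.964 = 9.272 m/s.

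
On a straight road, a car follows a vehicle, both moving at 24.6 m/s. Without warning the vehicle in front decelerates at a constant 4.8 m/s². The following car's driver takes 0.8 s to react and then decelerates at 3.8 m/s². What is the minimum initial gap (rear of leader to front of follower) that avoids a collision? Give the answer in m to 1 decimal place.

Minimum gap ≈ 36.3 m

Leader travels v²/(2a_L) = 605.160 / 9.600 = 63.038 m before stopping.
Follower covers v·t_r = 24.6000 × 0.8 = 19.680 m while reacting, then v²/(2a_F) = 605.160 / 7.600 = 79.626 m while braking, for a total of 19.680 + 79.626 = 99.306 m.
Since a_F ≤ a_L and the follower starts braking later, the follower is never slower than the leader, so the closest approach is when both have stopped.
Minimum gap = 99.306 − 63.038 = 36.268 m.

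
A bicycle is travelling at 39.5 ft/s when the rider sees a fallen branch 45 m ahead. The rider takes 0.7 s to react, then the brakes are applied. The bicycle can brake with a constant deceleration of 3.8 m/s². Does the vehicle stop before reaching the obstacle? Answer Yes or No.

Yes

39.5 ft/s × 0.3048 = 12.0396 m/s.
Reaction distance = 12.0396 × 0.7 = 8.428 m.
Braking distance = v²/(2a) = 144.952 / 7.600 = 19.073 m.
Total stopping distance = 8.428 + 19.073 = 27.501 m, vs 45 m available — it stops with 45 − 27.501 = 17.499 m to spare.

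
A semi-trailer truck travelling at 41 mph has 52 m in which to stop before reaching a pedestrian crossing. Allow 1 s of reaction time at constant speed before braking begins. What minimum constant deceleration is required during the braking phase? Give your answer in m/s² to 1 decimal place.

Required deceleration ≈ 5.0 m/s²

41 mph × 0.44704 = 18.3286 m/s.
Distance covered during reaction = 18.3286 × 1 = 18.329 m.
Distance available for braking: 52 − 18.329 = 33.671 m.
v² = 2a·d ⇒ a = v²/(2d) = 18.3286² / (2 × 33.671) = 335.938 / 67.342 = 4.9885 m/s².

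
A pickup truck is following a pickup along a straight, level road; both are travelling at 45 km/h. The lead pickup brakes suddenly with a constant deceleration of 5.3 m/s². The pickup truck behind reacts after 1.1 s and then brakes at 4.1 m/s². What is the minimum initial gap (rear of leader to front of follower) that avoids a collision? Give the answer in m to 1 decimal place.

Minimum gap ≈ 18.1 m

45 km/h ÷ 3.6 = 12.5000 m/s.
Leader travels v²/(2a_L) = 156.250 / 10.600 = 14.741 m before stopping.
Follower covers v·t_r = 12.5000 × 1.1 = 13.750 m while reacting, then v²/(2a_F) = 156.250 / 8.200 = 19.055 m while braking, for a total of 13.750 + 19.055 = 32.805 m.
Since a_F ≤ a_L and the follower starts braking later, the follower is never slower than the leader, so the closest approach is when both have stopped.
Minimum gap = 32.805 − 14.741 = 18.064 m.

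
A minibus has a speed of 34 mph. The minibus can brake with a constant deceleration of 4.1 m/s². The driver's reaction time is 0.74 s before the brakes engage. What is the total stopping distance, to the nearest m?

Total stopping distance ≈ 39 m

34 mph × 0.44704 = 15.1994 m/s.
Reaction distance = v·t_r = 15.1994 × 0.74 = 11.248 m.
Braking distance = v²/(2a) = 15.1994² / (2 × 4.100) = 231.022 / 8.200 = 28.173 m.
Total = 11.248 + 28.173 = 39.421 m.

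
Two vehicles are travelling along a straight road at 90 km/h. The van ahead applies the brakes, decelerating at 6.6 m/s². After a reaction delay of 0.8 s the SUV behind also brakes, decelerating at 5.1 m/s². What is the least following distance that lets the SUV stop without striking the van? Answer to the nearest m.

Minimum gap ≈ 34 m

90 km/h ÷ 3.6 = 25.0000 m/s.
Leader travels v²/(2a_L) = 625.000 / 13.200 = 47.348 m before stopping.
Follower covers v·t_r = 25.0000 × 0.8 = 20.000 m while reacting, then v²/(2a_F) = 625.000 / 10.200 = 61.275 m while braking, for a total of 20.000 + 61.275 = 81.275 m.
Since a_F ≤ a_L and the follower starts braking later, the follower is never slower than the leader, so the closest approach is when both have stopped.
Minimum gap = 81.275 − 47.348 = 33.927 m.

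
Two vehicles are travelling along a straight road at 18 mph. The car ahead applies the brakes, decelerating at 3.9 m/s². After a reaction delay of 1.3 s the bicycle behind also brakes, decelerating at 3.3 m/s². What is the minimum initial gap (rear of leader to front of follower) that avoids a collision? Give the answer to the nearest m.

Minimum gap ≈ 12 m

18 mph × 0.44704 = 8.0467 m/s.
Leader travels v²/(2a_L) = 64.749 / 7.800 = 8.301 m before stopping.
Follower covers v·t_r = 8.0467 × 1.3 = 10.461 m while reacting, then v²/(2a_F) = 64.749 / 6.600 = 9.810 m while braking, for a total of 10.461 + 9.810 = 20.271 m.
Since a_F ≤ a_L and the follower starts braking later, the follower is never slower than the leader, so the closest approach is when both have stopped.
Minimum gap = 20.271 − 8.301 = 11.970 m.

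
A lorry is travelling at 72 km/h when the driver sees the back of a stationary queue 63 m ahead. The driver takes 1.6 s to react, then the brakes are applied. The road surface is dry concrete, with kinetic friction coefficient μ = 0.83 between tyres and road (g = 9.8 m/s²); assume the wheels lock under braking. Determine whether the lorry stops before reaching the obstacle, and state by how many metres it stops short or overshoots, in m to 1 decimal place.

72 km/h ÷ 3.6 = 20.0000 m/s.
a = μg = 0.83 × 9.8 = 8.134 m/s².
Reaction distance = 20.0000 × 1.6 = 32.000 m.
Braking distance = v²/(2a) = 400.000 / 16.268 = 24.588 m.
Total stopping distance = 32.000 + 24.588 = 56.588 m, vs 63 m available — it stops with 63 − 56.588 = 6.412 m to spare.

Yes — it stops 6.4 m short of the obstacle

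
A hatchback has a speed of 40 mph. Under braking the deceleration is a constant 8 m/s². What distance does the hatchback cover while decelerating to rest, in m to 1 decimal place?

40 mph × 0.44704 = 17.8816 m/s.
Braking distance = v²/(2a) = 17.8816² / (2 × 8.000) = 319.752 / 16.000 = 19.985 m.

Braking distance ≈ 20.0 m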